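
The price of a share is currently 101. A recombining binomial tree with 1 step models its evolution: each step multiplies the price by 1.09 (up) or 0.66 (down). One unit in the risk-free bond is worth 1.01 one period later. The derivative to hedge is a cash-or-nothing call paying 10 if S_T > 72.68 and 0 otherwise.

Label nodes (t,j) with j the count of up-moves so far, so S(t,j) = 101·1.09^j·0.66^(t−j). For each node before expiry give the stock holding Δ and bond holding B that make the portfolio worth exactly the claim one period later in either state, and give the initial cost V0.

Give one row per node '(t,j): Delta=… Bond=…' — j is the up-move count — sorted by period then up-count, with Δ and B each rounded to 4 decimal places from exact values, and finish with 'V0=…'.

(0,0): Delta=0.2303 Bond=-15.1969
V0=8.0589

Risk-neutral probability p* = (R−d)/(u−d) = (1.01−0.66)/(1.09−0.66) = 0.8140.
At expiry t=1: V(1,0)=0.0000, V(1,1)=10.0000
  t=0,j=0: stock 101.0000 → up 110.0900 (V=10.0000), down 66.6600 (V=0.0000). Price 8.0589; hedge Δ=0.2303, bond B=-15.1969.
Self-financing check: at every node Δ·S+B equals the discounted successor values.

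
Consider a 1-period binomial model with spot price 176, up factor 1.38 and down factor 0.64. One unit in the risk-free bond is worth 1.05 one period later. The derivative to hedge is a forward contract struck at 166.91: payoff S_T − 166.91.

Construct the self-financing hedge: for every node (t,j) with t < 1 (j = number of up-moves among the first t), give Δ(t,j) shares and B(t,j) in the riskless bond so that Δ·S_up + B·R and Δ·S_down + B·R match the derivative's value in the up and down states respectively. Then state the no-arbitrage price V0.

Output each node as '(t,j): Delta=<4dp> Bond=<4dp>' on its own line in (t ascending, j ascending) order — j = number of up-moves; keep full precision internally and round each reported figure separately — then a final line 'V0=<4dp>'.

Since d<R<u, set p* = (R−d)/(u−d) = 0.5541; price each node as the discounted p*-expectation of its children.
Terminal values V(1,·): V(1,0)=-54.2700, V(1,1)=75.9700
(0,0): S=176.0000. Δ = (V_up−V_dn)/(S_up−S_dn) = (75.9700−-54.2700)/(242.8800−112.6400) = 1.0000. V = [p*·75.9700 + (1−p*)·-54.2700]/1.05 = 17.0381. B = V − Δ·S = -158.9619.
Check: Δ(0,0)·S0 + B(0,0) = 17.0381 = V0.

(0,0): Delta=1.0000 Bond=-158.9619
V0=17.0381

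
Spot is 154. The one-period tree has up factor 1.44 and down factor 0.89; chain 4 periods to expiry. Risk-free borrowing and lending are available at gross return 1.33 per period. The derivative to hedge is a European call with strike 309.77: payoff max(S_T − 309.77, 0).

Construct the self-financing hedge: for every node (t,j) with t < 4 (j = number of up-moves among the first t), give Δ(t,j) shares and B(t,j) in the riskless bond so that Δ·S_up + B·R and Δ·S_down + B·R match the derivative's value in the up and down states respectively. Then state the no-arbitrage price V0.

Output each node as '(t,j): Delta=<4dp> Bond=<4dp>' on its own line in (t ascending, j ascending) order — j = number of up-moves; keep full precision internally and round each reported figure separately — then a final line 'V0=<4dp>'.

(0,0): Delta=0.8416 Bond=-70.4450
(1,0): Delta=0.4775 Bond=-43.7953
(1,1): Delta=0.8978 Bond=-106.1660
(2,0): Delta=0.0000 Bond=0.0000
(2,1): Delta=0.5513 Bond=-72.8097
(2,2): Delta=0.9513 Bond=-158.2985
(3,0): Delta=0.0000 Bond=0.0000
(3,1): Delta=0.0000 Bond=0.0000
(3,2): Delta=0.6365 Bond=-121.0460
(3,3): Delta=1.0000 Bond=-232.9098
V0=59.1544

Since d<R<u, set p* = (R−d)/(u−d) = 0.8000; price each node as the discounted p*-expectation of its children.
Terminal values V(4,·): V(4,0)=0.0000, V(4,1)=0.0000, V(4,2)=0.0000, V(4,3)=99.4890, V(4,4)=352.4018
Node (3,0) S=108.5652: V=(p*·0.0000+(1−p*)·0.0000)/1.33=0.0000; Δ=(0.0000−0.0000)/(156.3339−96.6231)=0.0000; B=V−Δ·S=0.0000
Node (3,1) S=175.6561: V=(p*·0.0000+(1−p*)·0.0000)/1.33=0.0000; Δ=(0.0000−0.0000)/(252.9448−156.3339)=0.0000; B=V−Δ·S=0.0000
Node (3,2) S=284.2076: V=(p*·99.4890+(1−p*)·0.0000)/1.33=59.8430; Δ=(99.4890−0.0000)/(409.2590−252.9448)=0.6365; B=V−Δ·S=-121.0460
Node (3,3) S=459.8415: V=(p*·352.4018+(1−p*)·99.4890)/1.33=226.9318; Δ=(352.4018−99.4890)/(662.1718−409.2590)=1.0000; B=V−Δ·S=-232.9098
Node (2,0) S=121.9834: V=(p*·0.0000+(1−p*)·0.0000)/1.33=0.0000; Δ=(0.0000−0.0000)/(175.6561−108.5652)=0.0000; B=V−Δ·S=0.0000
Node (2,1) S=197.3664: V=(p*·59.8430+(1−p*)·0.0000)/1.33=35.9958; Δ=(59.8430−0.0000)/(284.2076−175.6561)=0.5513; B=V−Δ·S=-72.8097
Node (2,2) S=319.3344: V=(p*·226.9318+(1−p*)·59.8430)/1.33=145.4993; Δ=(226.9318−59.8430)/(459.8415−284.2076)=0.9513; B=V−Δ·S=-158.2985
Node (1,0) S=137.0600: V=(p*·35.9958+(1−p*)·0.0000)/1.33=21.6516; Δ=(35.9958−0.0000)/(197.3664−121.9834)=0.4775; B=V−Δ·S=-43.7953
Node (1,1) S=221.7600: V=(p*·145.4993+(1−p*)·35.9958)/1.33=92.9312; Δ=(145.4993−35.9958)/(319.3344−197.3664)=0.8978; B=V−Δ·S=-106.1660
Node (0,0) S=154.0000: V=(p*·92.9312+(1−p*)·21.6516)/1.33=59.1544; Δ=(92.9312−21.6516)/(221.7600−137.0600)=0.8416; B=V−Δ·S=-70.4450
Root portfolio cost Δ·154+B reproduces V0=59.1544.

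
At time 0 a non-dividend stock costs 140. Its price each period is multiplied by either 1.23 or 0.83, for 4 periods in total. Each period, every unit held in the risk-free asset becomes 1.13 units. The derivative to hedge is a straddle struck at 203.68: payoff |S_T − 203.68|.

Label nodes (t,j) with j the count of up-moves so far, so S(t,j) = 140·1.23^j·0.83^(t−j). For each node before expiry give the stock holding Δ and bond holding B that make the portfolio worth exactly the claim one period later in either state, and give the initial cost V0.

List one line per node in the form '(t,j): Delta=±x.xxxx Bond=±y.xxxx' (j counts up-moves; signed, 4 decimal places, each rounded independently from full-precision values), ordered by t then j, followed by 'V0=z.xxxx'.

(0,0): Delta=0.2192 Bond=6.0399
(1,0): Delta=-0.7621 Bond=120.8521
(1,1): Delta=0.4400 Bond=-31.1839
(2,0): Delta=-1.0000 Bond=159.5113
(2,1): Delta=-0.7085 Bond=128.9134
(2,2): Delta=0.6983 Bond=-89.9549
(3,0): Delta=-1.0000 Bond=180.2478
(3,1): Delta=-1.0000 Bond=180.2478
(3,2): Delta=-0.6430 Bond=134.1470
(3,3): Delta=1.0000 Bond=-180.2478
V0=36.7335

Since d<R<u, set p* = (R−d)/(u−d) = 0.7500; price each node as the discounted p*-expectation of its children.
At expiry t=4: V(4,0)=137.2384, V(4,1)=105.2183, V(4,2)=57.7668, V(4,3)=12.5527, V(4,4)=116.7613
(3,0): S=80.0502. Δ = (V_up−V_dn)/(S_up−S_dn) = (105.2183−137.2384)/(98.4617−66.4416) = -1.0000. V = [p*·105.2183 + (1−p*)·137.2384]/1.13 = 100.1976. B = V − Δ·S = 180.2478.
(3,1): S=118.6286. Δ = (V_up−V_dn)/(S_up−S_dn) = (57.7668−105.2183)/(145.9132−98.4617) = -1.0000. V = [p*·57.7668 + (1−p*)·105.2183]/1.13 = 61.6192. B = V − Δ·S = 180.2478.
(3,2): S=175.7990. Δ = (V_up−V_dn)/(S_up−S_dn) = (12.5527−57.7668)/(216.2327−145.9132) = -0.6430. V = [p*·12.5527 + (1−p*)·57.7668]/1.13 = 21.1117. B = V − Δ·S = 134.1470.
(3,3): S=260.5214. Δ = (V_up−V_dn)/(S_up−S_dn) = (116.7613−12.5527)/(320.4413−216.2327) = 1.0000. V = [p*·116.7613 + (1−p*)·12.5527]/1.13 = 80.2736. B = V − Δ·S = -180.2478.
(2,0): S=96.4460. Δ = (V_up−V_dn)/(S_up−S_dn) = (61.6192−100.1976)/(118.6286−80.0502) = -1.0000. V = [p*·61.6192 + (1−p*)·100.1976]/1.13 = 63.0653. B = V − Δ·S = 159.5113.
(2,1): S=142.9260. Δ = (V_up−V_dn)/(S_up−S_dn) = (21.1117−61.6192)/(175.7990−118.6286) = -0.7085. V = [p*·21.1117 + (1−p*)·61.6192]/1.13 = 27.6448. B = V − Δ·S = 128.9134.
(2,2): S=211.8060. Δ = (V_up−V_dn)/(S_up−S_dn) = (80.2736−21.1117)/(260.5214−175.7990) = 0.6983. V = [p*·80.2736 + (1−p*)·21.1117]/1.13 = 57.9497. B = V − Δ·S = -89.9549.
(1,0): S=116.2000. Δ = (V_up−V_dn)/(S_up−S_dn) = (27.6448−63.0653)/(142.9260−96.4460) = -0.7621. V = [p*·27.6448 + (1−p*)·63.0653]/1.13 = 32.3008. B = V − Δ·S = 120.8521.
(1,1): S=172.2000. Δ = (V_up−V_dn)/(S_up−S_dn) = (57.9497−27.6448)/(211.8060−142.9260) = 0.4400. V = [p*·57.9497 + (1−p*)·27.6448]/1.13 = 44.5783. B = V − Δ·S = -31.1839.
(0,0): S=140.0000. Δ = (V_up−V_dn)/(S_up−S_dn) = (44.5783−32.3008)/(172.2000−116.2000) = 0.2192. V = [p*·44.5783 + (1−p*)·32.3008]/1.13 = 36.7335. B = V − Δ·S = 6.0399.
Each (Δ,B) replicates both successor values, so the strategy is self-financing and V0 is arbitrage-free.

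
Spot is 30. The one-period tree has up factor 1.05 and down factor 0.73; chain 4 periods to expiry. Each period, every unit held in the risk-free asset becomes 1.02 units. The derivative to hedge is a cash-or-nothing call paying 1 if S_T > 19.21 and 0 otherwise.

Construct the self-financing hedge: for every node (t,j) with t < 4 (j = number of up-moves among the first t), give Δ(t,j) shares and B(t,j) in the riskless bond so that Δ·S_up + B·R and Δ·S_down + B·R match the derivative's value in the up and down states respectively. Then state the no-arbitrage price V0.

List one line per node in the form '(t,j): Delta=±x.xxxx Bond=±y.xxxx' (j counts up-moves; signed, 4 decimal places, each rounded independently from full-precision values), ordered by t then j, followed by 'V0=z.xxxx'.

Risk-neutral probability p* = (R−d)/(u−d) = (1.02−0.73)/(1.05−0.73) = 0.9062.
Payoff layer (t=4): V(4,0)=0.0000, V(4,1)=0.0000, V(4,2)=0.0000, V(4,3)=1.0000, V(4,4)=1.0000
(3,0): S=11.6705. Δ = (V_up−V_dn)/(S_up−S_dn) = (0.0000−0.0000)/(12.2540−8.5195) = 0.0000. V = [p*·0.0000 + (1−p*)·0.0000]/1.02 = 0.0000. B = V − Δ·S = 0.0000.
(3,1): S=16.7863. Δ = (V_up−V_dn)/(S_up−S_dn) = (0.0000−0.0000)/(17.6257−12.2540) = 0.0000. V = [p*·0.0000 + (1−p*)·0.0000]/1.02 = 0.0000. B = V − Δ·S = 0.0000.
(3,2): S=24.1448. Δ = (V_up−V_dn)/(S_up−S_dn) = (1.0000−0.0000)/(25.3520−17.6257) = 0.1294. V = [p*·1.0000 + (1−p*)·0.0000]/1.02 = 0.8885. B = V − Δ·S = -2.2365.
(3,3): S=34.7288. Δ = (V_up−V_dn)/(S_up−S_dn) = (1.0000−1.0000)/(36.4652−25.3520) = 0.0000. V = [p*·1.0000 + (1−p*)·1.0000]/1.02 = 0.9804. B = V − Δ·S = 0.9804.
(2,0): S=15.9870. Δ = (V_up−V_dn)/(S_up−S_dn) = (0.0000−0.0000)/(16.7863−11.6705) = 0.0000. V = [p*·0.0000 + (1−p*)·0.0000]/1.02 = 0.0000. B = V − Δ·S = 0.0000.
(2,1): S=22.9950. Δ = (V_up−V_dn)/(S_up−S_dn) = (0.8885−0.0000)/(24.1448−16.7863) = 0.1207. V = [p*·0.8885 + (1−p*)·0.0000]/1.02 = 0.7894. B = V − Δ·S = -1.9871.
(2,2): S=33.0750. Δ = (V_up−V_dn)/(S_up−S_dn) = (0.9804−0.8885)/(34.7288−24.1448) = 0.0087. V = [p*·0.9804 + (1−p*)·0.8885]/1.02 = 0.9527. B = V − Δ·S = 0.6655.
(1,0): S=21.9000. Δ = (V_up−V_dn)/(S_up−S_dn) = (0.7894−0.0000)/(22.9950−15.9870) = 0.1126. V = [p*·0.7894 + (1−p*)·0.0000]/1.02 = 0.7014. B = V − Δ·S = -1.7655.
(1,1): S=31.5000. Δ = (V_up−V_dn)/(S_up−S_dn) = (0.9527−0.7894)/(33.0750−22.9950) = 0.0162. V = [p*·0.9527 + (1−p*)·0.7894]/1.02 = 0.9190. B = V − Δ·S = 0.4086.
(0,0): S=30.0000. Δ = (V_up−V_dn)/(S_up−S_dn) = (0.9190−0.7014)/(31.5000−21.9000) = 0.0227. V = [p*·0.9190 + (1−p*)·0.7014]/1.02 = 0.8810. B = V − Δ·S = 0.2008.
Each (Δ,B) replicates both successor values, so the strategy is self-financing and V0 is arbitrage-free.

(0,0): Delta=0.0227 Bond=0.2008
(1,0): Delta=0.1126 Bond=-1.7655
(1,1): Delta=0.0162 Bond=0.4086
(2,0): Delta=0.0000 Bond=0.0000
(2,1): Delta=0.1207 Bond=-1.9871
(2,2): Delta=0.0087 Bond=0.6655
(3,0): Delta=0.0000 Bond=0.0000
(3,1): Delta=0.0000 Bond=0.0000
(3,2): Delta=0.1294 Bond=-2.2365
(3,3): Delta=0.0000 Bond=0.9804
V0=0.8810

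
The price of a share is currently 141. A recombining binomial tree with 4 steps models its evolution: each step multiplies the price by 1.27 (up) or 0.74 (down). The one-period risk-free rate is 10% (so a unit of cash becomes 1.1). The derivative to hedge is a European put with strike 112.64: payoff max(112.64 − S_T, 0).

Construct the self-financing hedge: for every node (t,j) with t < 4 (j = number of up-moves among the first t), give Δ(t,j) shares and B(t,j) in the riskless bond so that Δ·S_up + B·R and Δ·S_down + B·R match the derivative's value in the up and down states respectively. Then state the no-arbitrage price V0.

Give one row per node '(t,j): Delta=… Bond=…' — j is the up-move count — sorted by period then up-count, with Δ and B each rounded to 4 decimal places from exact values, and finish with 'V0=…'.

Since d<R<u, set p* = (R−d)/(u−d) = 0.6792; price each node as the discounted p*-expectation of its children.
Terminal values V(4,·): V(4,0)=70.3589, V(4,1)=40.0765, V(4,2)=0.0000, V(4,3)=0.0000, V(4,4)=0.0000
Node (3,0) S=57.1366: V=(p*·40.0765+(1−p*)·70.3589)/1.1=45.2634; Δ=(40.0765−70.3589)/(72.5635−42.2811)=-1.0000; B=V−Δ·S=102.4000
Node (3,1) S=98.0587: V=(p*·0.0000+(1−p*)·40.0765)/1.1=11.6861; Δ=(0.0000−40.0765)/(124.5346−72.5635)=-0.7711; B=V−Δ·S=87.3022
Node (3,2) S=168.2900: V=(p*·0.0000+(1−p*)·0.0000)/1.1=0.0000; Δ=(0.0000−0.0000)/(213.7283−124.5346)=0.0000; B=V−Δ·S=0.0000
Node (3,3) S=288.8220: V=(p*·0.0000+(1−p*)·0.0000)/1.1=0.0000; Δ=(0.0000−0.0000)/(366.8039−213.7283)=0.0000; B=V−Δ·S=0.0000
Node (2,0) S=77.2116: V=(p*·11.6861+(1−p*)·45.2634)/1.1=20.4147; Δ=(11.6861−45.2634)/(98.0587−57.1366)=-0.8205; B=V−Δ·S=83.7681
Node (2,1) S=132.5118: V=(p*·0.0000+(1−p*)·11.6861)/1.1=3.4076; Δ=(0.0000−11.6861)/(168.2900−98.0587)=-0.1664; B=V−Δ·S=25.4569
Node (2,2) S=227.4189: V=(p*·0.0000+(1−p*)·0.0000)/1.1=0.0000; Δ=(0.0000−0.0000)/(288.8220−168.2900)=0.0000; B=V−Δ·S=0.0000
Node (1,0) S=104.3400: V=(p*·3.4076+(1−p*)·20.4147)/1.1=8.0570; Δ=(3.4076−20.4147)/(132.5118−77.2116)=-0.3075; B=V−Δ·S=40.1459
Node (1,1) S=179.0700: V=(p*·0.0000+(1−p*)·3.4076)/1.1=0.9936; Δ=(0.0000−3.4076)/(227.4189−132.5118)=-0.0359; B=V−Δ·S=7.4231
Node (0,0) S=141.0000: V=(p*·0.9936+(1−p*)·8.0570)/1.1=2.9630; Δ=(0.9936−8.0570)/(179.0700−104.3400)=-0.0945; B=V−Δ·S=16.2901
Each (Δ,B) replicates both successor values, so the strategy is self-financing and V0 is arbitrage-free.

(0,0): Delta=-0.0945 Bond=16.2901
(1,0): Delta=-0.3075 Bond=40.1459
(1,1): Delta=-0.0359 Bond=7.4231
(2,0): Delta=-0.8205 Bond=83.7681
(2,1): Delta=-0.1664 Bond=25.4569
(2,2): Delta=0.0000 Bond=0.0000
(3,0): Delta=-1.0000 Bond=102.4000
(3,1): Delta=-0.7711 Bond=87.3022
(3,2): Delta=0.0000 Bond=0.0000
(3,3): Delta=0.0000 Bond=0.0000
V0=2.9630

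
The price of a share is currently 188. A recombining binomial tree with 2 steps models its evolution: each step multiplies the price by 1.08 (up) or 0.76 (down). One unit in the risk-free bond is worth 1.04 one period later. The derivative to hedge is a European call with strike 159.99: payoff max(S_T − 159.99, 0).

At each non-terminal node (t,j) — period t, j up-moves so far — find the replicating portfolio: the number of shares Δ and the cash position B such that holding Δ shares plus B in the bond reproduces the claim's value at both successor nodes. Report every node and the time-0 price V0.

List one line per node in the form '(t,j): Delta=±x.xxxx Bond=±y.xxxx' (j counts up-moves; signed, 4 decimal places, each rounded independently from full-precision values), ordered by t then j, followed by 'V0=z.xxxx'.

(0,0): Delta=0.8292 Bond=-113.9226
(1,0): Delta=0.0000 Bond=0.0000
(1,1): Delta=0.9126 Bond=-135.4051
V0=41.9715

Since d<R<u, set p* = (R−d)/(u−d) = 0.8750; price each node as the discounted p*-expectation of its children.
Payoff layer (t=2): V(2,0)=0.0000, V(2,1)=0.0000, V(2,2)=59.2932
(1,0): S=142.8800. Δ = (V_up−V_dn)/(S_up−S_dn) = (0.0000−0.0000)/(154.3104−108.5888) = 0.0000. V = [p*·0.0000 + (1−p*)·0.0000]/1.04 = 0.0000. B = V − Δ·S = 0.0000.
(1,1): S=203.0400. Δ = (V_up−V_dn)/(S_up−S_dn) = (59.2932−0.0000)/(219.2832−154.3104) = 0.9126. V = [p*·59.2932 + (1−p*)·0.0000]/1.04 = 49.8861. B = V − Δ·S = -135.4051.
(0,0): S=188.0000. Δ = (V_up−V_dn)/(S_up−S_dn) = (49.8861−0.0000)/(203.0400−142.8800) = 0.8292. V = [p*·49.8861 + (1−p*)·0.0000]/1.04 = 41.9715. B = V − Δ·S = -113.9226.
Check: Δ(0,0)·S0 + B(0,0) = 41.9715 = V0.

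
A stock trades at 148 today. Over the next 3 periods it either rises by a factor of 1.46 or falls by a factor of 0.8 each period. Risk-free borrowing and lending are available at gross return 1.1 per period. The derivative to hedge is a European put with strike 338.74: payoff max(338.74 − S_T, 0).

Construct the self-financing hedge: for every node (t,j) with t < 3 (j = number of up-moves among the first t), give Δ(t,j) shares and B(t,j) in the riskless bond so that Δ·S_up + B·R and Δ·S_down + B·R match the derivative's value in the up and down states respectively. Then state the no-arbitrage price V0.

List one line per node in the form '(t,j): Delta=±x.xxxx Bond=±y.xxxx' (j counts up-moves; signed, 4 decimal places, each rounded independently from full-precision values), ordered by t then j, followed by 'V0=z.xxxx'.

Since d<R<u, set p* = (R−d)/(u−d) = 0.4545; price each node as the discounted p*-expectation of its children.
At expiry t=3: V(3,0)=262.9640, V(3,1)=200.4488, V(3,2)=86.3586, V(3,3)=0.0000
  t=2,j=0: stock 94.7200 → up 138.2912 (V=200.4488), down 75.7760 (V=262.9640). Price 213.2255; hedge Δ=-1.0000, bond B=307.9455.
  t=2,j=1: stock 172.8640 → up 252.3814 (V=86.3586), down 138.2912 (V=200.4488). Price 135.0815; hedge Δ=-1.0000, bond B=307.9455.
  t=2,j=2: stock 315.4768 → up 460.5961 (V=0.0000), down 252.3814 (V=86.3586). Price 42.8224; hedge Δ=-0.4148, bond B=173.6687.
  t=1,j=0: stock 118.4000 → up 172.8640 (V=135.0815), down 94.7200 (V=213.2255). Price 161.5504; hedge Δ=-1.0000, bond B=279.9504.
  t=1,j=1: stock 216.0800 → up 315.4768 (V=42.8224), down 172.8640 (V=135.0815). Price 84.6778; hedge Δ=-0.6469, bond B=224.4642.
  t=0,j=0: stock 148.0000 → up 216.0800 (V=84.6778), down 118.4000 (V=161.5504). Price 115.0985; hedge Δ=-0.7870, bond B=231.5722.
Root portfolio cost Δ·148+B reproduces V0=115.0985.

(0,0): Delta=-0.7870 Bond=231.5722
(1,0): Delta=-1.0000 Bond=279.9504
(1,1): Delta=-0.6469 Bond=224.4642
(2,0): Delta=-1.0000 Bond=307.9455
(2,1): Delta=-1.0000 Bond=307.9455
(2,2): Delta=-0.4148 Bond=173.6687
V0=115.0985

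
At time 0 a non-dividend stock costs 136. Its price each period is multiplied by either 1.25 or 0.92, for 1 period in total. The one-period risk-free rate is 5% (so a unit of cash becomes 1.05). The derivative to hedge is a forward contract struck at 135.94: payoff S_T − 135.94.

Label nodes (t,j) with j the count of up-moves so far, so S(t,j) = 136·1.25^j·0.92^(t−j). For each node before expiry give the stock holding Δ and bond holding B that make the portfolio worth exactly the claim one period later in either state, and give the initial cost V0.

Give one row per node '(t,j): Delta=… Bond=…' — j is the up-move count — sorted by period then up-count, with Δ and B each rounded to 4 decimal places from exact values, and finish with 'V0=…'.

The replicating-portfolio and risk-neutral prices coincide; use p* = (1.05−0.92)/(1.25−0.92) = 0.3939 for the latter.
Terminal values V(1,·): V(1,0)=-10.8200, V(1,1)=34.0600
  t=0,j=0: stock 136.0000 → up 170.0000 (V=34.0600), down 125.1200 (V=-10.8200). Price 6.5333; hedge Δ=1.0000, bond B=-129.4667.
The time-0 hedge costs 6.5333, which is the no-arbitrage price.

(0,0): Delta=1.0000 Bond=-129.4667
V0=6.5333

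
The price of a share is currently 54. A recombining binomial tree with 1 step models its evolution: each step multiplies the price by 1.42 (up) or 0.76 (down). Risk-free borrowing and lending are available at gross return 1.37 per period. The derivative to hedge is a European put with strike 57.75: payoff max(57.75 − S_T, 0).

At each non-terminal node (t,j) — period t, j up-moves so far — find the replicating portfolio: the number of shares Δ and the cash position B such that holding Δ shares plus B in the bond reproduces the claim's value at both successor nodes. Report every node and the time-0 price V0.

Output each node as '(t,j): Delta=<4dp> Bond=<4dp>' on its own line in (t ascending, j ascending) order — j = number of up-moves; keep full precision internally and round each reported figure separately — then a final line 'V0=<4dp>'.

Since d<R<u, set p* = (R−d)/(u−d) = 0.9242; price each node as the discounted p*-expectation of its children.
Terminal payoffs: V(1,0)=16.7100, V(1,1)=0.0000
(0,0): S=54.0000. Δ = (V_up−V_dn)/(S_up−S_dn) = (0.0000−16.7100)/(76.6800−41.0400) = -0.4689. V = [p*·0.0000 + (1−p*)·16.7100]/1.37 = 0.9240. B = V − Δ·S = 26.2422.
Check: Δ(0,0)·S0 + B(0,0) = 0.9240 = V0.

(0,0): Delta=-0.4689 Bond=26.2422
V0=0.9240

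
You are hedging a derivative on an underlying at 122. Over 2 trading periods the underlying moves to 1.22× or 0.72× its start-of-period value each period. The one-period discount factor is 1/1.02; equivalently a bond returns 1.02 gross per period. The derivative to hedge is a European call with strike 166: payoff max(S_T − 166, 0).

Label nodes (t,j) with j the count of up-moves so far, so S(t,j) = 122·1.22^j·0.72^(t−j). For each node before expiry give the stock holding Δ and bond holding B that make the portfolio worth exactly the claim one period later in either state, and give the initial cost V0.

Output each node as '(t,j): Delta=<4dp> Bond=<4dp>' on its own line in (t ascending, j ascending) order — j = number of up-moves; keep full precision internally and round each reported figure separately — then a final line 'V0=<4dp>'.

(0,0): Delta=0.1503 Bond=-12.9424
(1,0): Delta=0.0000 Bond=0.0000
(1,1): Delta=0.2094 Bond=-22.0021
V0=5.3927

The replicating-portfolio and risk-neutral prices coincide; use p* = (1.02−0.72)/(1.22−0.72) = 0.6000 for the latter.
Terminal values V(2,·): V(2,0)=0.0000, V(2,1)=0.0000, V(2,2)=15.5848
Node (1,0) S=87.8400: V=(p*·0.0000+(1−p*)·0.0000)/1.02=0.0000; Δ=(0.0000−0.0000)/(107.1648−63.2448)=0.0000; B=V−Δ·S=0.0000
Node (1,1) S=148.8400: V=(p*·15.5848+(1−p*)·0.0000)/1.02=9.1675; Δ=(15.5848−0.0000)/(181.5848−107.1648)=0.2094; B=V−Δ·S=-22.0021
Node (0,0) S=122.0000: V=(p*·9.1675+(1−p*)·0.0000)/1.02=5.3927; Δ=(9.1675−0.0000)/(148.8400−87.8400)=0.1503; B=V−Δ·S=-12.9424
Check: Δ(0,0)·S0 + B(0,0) = 5.3927 = V0.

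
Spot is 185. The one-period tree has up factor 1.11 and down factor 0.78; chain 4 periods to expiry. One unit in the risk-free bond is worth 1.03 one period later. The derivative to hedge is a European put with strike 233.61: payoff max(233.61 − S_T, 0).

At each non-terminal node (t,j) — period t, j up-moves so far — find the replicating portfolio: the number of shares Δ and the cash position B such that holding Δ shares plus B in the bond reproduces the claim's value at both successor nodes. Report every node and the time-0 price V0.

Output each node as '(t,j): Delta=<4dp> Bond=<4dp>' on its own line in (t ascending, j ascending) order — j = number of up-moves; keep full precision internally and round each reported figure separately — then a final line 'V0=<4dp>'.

Risk-neutral probability p* = (R−d)/(u−d) = (1.03−0.78)/(1.11−0.78) = 0.7576.
Terminal payoffs: V(4,0)=165.1321, V(4,1)=136.1607, V(4,2)=94.9322, V(4,3)=36.2608, V(4,4)=0.0000
Node (3,0) S=87.7921: V=(p*·136.1607+(1−p*)·165.1321)/1.03=139.0137; Δ=(136.1607−165.1321)/(97.4493−68.4779)=-1.0000; B=V−Δ·S=226.8058
Node (3,1) S=124.9349: V=(p*·94.9322+(1−p*)·136.1607)/1.03=101.8709; Δ=(94.9322−136.1607)/(138.6778−97.4493)=-1.0000; B=V−Δ·S=226.8058
Node (3,2) S=177.7920: V=(p*·36.2608+(1−p*)·94.9322)/1.03=49.0138; Δ=(36.2608−94.9322)/(197.3492−138.6778)=-1.0000; B=V−Δ·S=226.8058
Node (3,3) S=253.0117: V=(p*·0.0000+(1−p*)·36.2608)/1.03=8.5345; Δ=(0.0000−36.2608)/(280.8430−197.3492)=-0.4343; B=V−Δ·S=118.4158
Node (2,0) S=112.5540: V=(p*·101.8709+(1−p*)·139.0137)/1.03=107.6458; Δ=(101.8709−139.0137)/(124.9349−87.7921)=-1.0000; B=V−Δ·S=220.1998
Node (2,1) S=160.1730: V=(p*·49.0138+(1−p*)·101.8709)/1.03=60.0268; Δ=(49.0138−101.8709)/(177.7920−124.9349)=-1.0000; B=V−Δ·S=220.1998
Node (2,2) S=227.9385: V=(p*·8.5345+(1−p*)·49.0138)/1.03=17.8132; Δ=(8.5345−49.0138)/(253.0117−177.7920)=-0.5381; B=V−Δ·S=140.4779
Node (1,0) S=144.3000: V=(p*·60.0268+(1−p*)·107.6458)/1.03=69.4862; Δ=(60.0268−107.6458)/(160.1730−112.5540)=-1.0000; B=V−Δ·S=213.7862
Node (1,1) S=205.3500: V=(p*·17.8132+(1−p*)·60.0268)/1.03=27.2299; Δ=(17.8132−60.0268)/(227.9385−160.1730)=-0.6229; B=V−Δ·S=155.1499
Node (0,0) S=185.0000: V=(p*·27.2299+(1−p*)·69.4862)/1.03=36.3824; Δ=(27.2299−69.4862)/(205.3500−144.3000)=-0.6922; B=V−Δ·S=164.4318
The time-0 hedge costs 36.3824, which is the no-arbitrage price.

(0,0): Delta=-0.6922 Bond=164.4318
(1,0): Delta=-1.0000 Bond=213.7862
(1,1): Delta=-0.6229 Bond=155.1499
(2,0): Delta=-1.0000 Bond=220.1998
(2,1): Delta=-1.0000 Bond=220.1998
(2,2): Delta=-0.5381 Bond=140.4779
(3,0): Delta=-1.0000 Bond=226.8058
(3,1): Delta=-1.0000 Bond=226.8058
(3,2): Delta=-1.0000 Bond=226.8058
(3,3): Delta=-0.4343 Bond=118.4158
V0=36.3824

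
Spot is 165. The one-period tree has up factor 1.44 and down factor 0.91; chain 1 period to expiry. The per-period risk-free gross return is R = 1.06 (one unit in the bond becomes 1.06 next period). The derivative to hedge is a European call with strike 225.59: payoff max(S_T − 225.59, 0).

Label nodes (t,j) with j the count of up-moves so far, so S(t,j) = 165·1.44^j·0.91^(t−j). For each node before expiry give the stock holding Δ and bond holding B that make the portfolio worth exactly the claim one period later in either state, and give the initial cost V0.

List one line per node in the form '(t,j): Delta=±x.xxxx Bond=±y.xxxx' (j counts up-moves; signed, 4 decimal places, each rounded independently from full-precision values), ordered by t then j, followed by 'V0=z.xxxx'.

No-arbitrage ⇒ martingale measure with p* = (R−d)/(u−d) = 0.2830.
Payoff layer (t=1): V(1,0)=0.0000, V(1,1)=12.0100
Node (0,0) S=165.0000: V=(p*·12.0100+(1−p*)·0.0000)/1.06=3.2067; Δ=(12.0100−0.0000)/(237.6000−150.1500)=0.1373; B=V−Δ·S=-19.4537
Each (Δ,B) replicates both successor values, so the strategy is self-financing and V0 is arbitrage-free.

(0,0): Delta=0.1373 Bond=-19.4537
V0=3.2067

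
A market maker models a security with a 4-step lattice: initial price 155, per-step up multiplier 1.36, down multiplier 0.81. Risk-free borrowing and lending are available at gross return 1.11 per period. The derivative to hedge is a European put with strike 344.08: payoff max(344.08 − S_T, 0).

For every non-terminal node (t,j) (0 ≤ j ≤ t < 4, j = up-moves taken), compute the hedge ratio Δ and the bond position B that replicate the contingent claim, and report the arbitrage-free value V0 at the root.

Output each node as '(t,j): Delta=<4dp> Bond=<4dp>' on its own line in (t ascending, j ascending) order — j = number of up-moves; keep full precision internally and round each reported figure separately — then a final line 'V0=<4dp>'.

(0,0): Delta=-0.7409 Bond=197.3449
(1,0): Delta=-1.0000 Bond=251.5883
(1,1): Delta=-0.6122 Bond=191.9399
(2,0): Delta=-1.0000 Bond=279.2630
(2,1): Delta=-1.0000 Bond=279.2630
(2,2): Delta=-0.4198 Bond=157.8784
(3,0): Delta=-1.0000 Bond=309.9820
(3,1): Delta=-1.0000 Bond=309.9820
(3,2): Delta=-1.0000 Bond=309.9820
(3,3): Delta=-0.1318 Bond=62.9643
V0=82.5122

No-arbitrage ⇒ martingale measure with p* = (R−d)/(u−d) = 0.5455.
Payoff layer (t=4): V(4,0)=277.3576, V(4,1)=232.0522, V(4,2)=155.9840, V(4,3)=28.2645, V(4,4)=0.0000
Node (3,0) S=82.3734: V=(p*·232.0522+(1−p*)·277.3576)/1.11=227.6086; Δ=(232.0522−277.3576)/(112.0278−66.7224)=-1.0000; B=V−Δ·S=309.9820
Node (3,1) S=138.3059: V=(p*·155.9840+(1−p*)·232.0522)/1.11=171.6761; Δ=(155.9840−232.0522)/(188.0960−112.0278)=-1.0000; B=V−Δ·S=309.9820
Node (3,2) S=232.2173: V=(p*·28.2645+(1−p*)·155.9840)/1.11=77.7647; Δ=(28.2645−155.9840)/(315.8155−188.0960)=-1.0000; B=V−Δ·S=309.9820
Node (3,3) S=389.8957: V=(p*·0.0000+(1−p*)·28.2645)/1.11=11.5743; Δ=(0.0000−28.2645)/(530.2581−315.8155)=-0.1318; B=V−Δ·S=62.9643
Node (2,0) S=101.6955: V=(p*·171.6761+(1−p*)·227.6086)/1.11=177.5675; Δ=(171.6761−227.6086)/(138.3059−82.3734)=-1.0000; B=V−Δ·S=279.2630
Node (2,1) S=170.7480: V=(p*·77.7647+(1−p*)·171.6761)/1.11=108.5150; Δ=(77.7647−171.6761)/(232.2173−138.3059)=-1.0000; B=V−Δ·S=279.2630
Node (2,2) S=286.6880: V=(p*·11.5743+(1−p*)·77.7647)/1.11=37.5323; Δ=(11.5743−77.7647)/(389.8957−232.2173)=-0.4198; B=V−Δ·S=157.8784
Node (1,0) S=125.5500: V=(p*·108.5150+(1−p*)·177.5675)/1.11=126.0383; Δ=(108.5150−177.5675)/(170.7480−101.6955)=-1.0000; B=V−Δ·S=251.5883
Node (1,1) S=210.8000: V=(p*·37.5323+(1−p*)·108.5150)/1.11=62.8803; Δ=(37.5323−108.5150)/(286.6880−170.7480)=-0.6122; B=V−Δ·S=191.9399
Node (0,0) S=155.0000: V=(p*·62.8803+(1−p*)·126.0383)/1.11=82.5122; Δ=(62.8803−126.0383)/(210.8000−125.5500)=-0.7409; B=V−Δ·S=197.3449
Self-financing check: at every node Δ·S+B equals the discounted successor values.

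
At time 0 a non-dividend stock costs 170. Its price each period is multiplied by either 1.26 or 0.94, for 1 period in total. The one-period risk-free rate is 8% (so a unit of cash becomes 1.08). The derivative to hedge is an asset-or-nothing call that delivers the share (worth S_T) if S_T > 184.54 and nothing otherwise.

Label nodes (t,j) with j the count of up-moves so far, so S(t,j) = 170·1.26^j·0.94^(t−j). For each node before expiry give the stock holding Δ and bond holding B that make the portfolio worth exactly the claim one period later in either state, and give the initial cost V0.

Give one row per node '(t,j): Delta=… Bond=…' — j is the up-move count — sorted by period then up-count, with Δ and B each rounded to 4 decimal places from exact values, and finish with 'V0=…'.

(0,0): Delta=3.9375 Bond=-582.6042
V0=86.7708

Under the risk-neutral measure, an up-move has probability p* = (R−d)/(u−d) = 0.4375 and values discount at R = 1.08.
At expiry t=1: V(1,0)=0.0000, V(1,1)=214.2000
Node (0,0) S=170.0000: V=(p*·214.2000+(1−p*)·0.0000)/1.08=86.7708; Δ=(214.2000−0.0000)/(214.2000−159.8000)=3.9375; B=V−Δ·S=-582.6042
Check: Δ(0,0)·S0 + B(0,0) = 86.7708 = V0.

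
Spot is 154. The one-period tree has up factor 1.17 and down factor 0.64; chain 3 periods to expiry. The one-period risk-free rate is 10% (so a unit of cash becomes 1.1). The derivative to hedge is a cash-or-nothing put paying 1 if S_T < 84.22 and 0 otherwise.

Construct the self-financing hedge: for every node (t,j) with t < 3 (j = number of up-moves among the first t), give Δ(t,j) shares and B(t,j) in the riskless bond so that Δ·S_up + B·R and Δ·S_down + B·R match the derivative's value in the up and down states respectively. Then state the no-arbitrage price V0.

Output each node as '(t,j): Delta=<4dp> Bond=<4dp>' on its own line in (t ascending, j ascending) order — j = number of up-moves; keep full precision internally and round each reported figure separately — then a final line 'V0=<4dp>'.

(0,0): Delta=-0.0023 Bond=0.3934
(1,0): Delta=-0.0151 Bond=1.6926
(1,1): Delta=-0.0013 Bond=0.2410
(2,0): Delta=0.0000 Bond=0.9091
(2,1): Delta=-0.0164 Bond=2.0069
(2,2): Delta=0.0000 Bond=0.0000
V0=0.0359

Risk-neutral probability p* = (R−d)/(u−d) = (1.1−0.64)/(1.17−0.64) = 0.8679.
Terminal values V(3,·): V(3,0)=1.0000, V(3,1)=1.0000, V(3,2)=0.0000, V(3,3)=0.0000
(2,0): S=63.0784. Δ = (V_up−V_dn)/(S_up−S_dn) = (1.0000−1.0000)/(73.8017−40.3702) = 0.0000. V = [p*·1.0000 + (1−p*)·1.0000]/1.1 = 0.9091. B = V − Δ·S = 0.9091.
(2,1): S=115.3152. Δ = (V_up−V_dn)/(S_up−S_dn) = (0.0000−1.0000)/(134.9188−73.8017) = -0.0164. V = [p*·0.0000 + (1−p*)·1.0000]/1.1 = 0.1201. B = V − Δ·S = 2.0069.
(2,2): S=210.8106. Δ = (V_up−V_dn)/(S_up−S_dn) = (0.0000−0.0000)/(246.6484−134.9188) = 0.0000. V = [p*·0.0000 + (1−p*)·0.0000]/1.1 = 0.0000. B = V − Δ·S = 0.0000.
(1,0): S=98.5600. Δ = (V_up−V_dn)/(S_up−S_dn) = (0.1201−0.9091)/(115.3152−63.0784) = -0.0151. V = [p*·0.1201 + (1−p*)·0.9091]/1.1 = 0.2039. B = V − Δ·S = 1.6926.
(1,1): S=180.1800. Δ = (V_up−V_dn)/(S_up−S_dn) = (0.0000−0.1201)/(210.8106−115.3152) = -0.0013. V = [p*·0.0000 + (1−p*)·0.1201]/1.1 = 0.0144. B = V − Δ·S = 0.2410.
(0,0): S=154.0000. Δ = (V_up−V_dn)/(S_up−S_dn) = (0.0144−0.2039)/(180.1800−98.5600) = -0.0023. V = [p*·0.0144 + (1−p*)·0.2039]/1.1 = 0.0359. B = V − Δ·S = 0.3934.
Each (Δ,B) replicates both successor values, so the strategy is self-financing and V0 is arbitrage-free.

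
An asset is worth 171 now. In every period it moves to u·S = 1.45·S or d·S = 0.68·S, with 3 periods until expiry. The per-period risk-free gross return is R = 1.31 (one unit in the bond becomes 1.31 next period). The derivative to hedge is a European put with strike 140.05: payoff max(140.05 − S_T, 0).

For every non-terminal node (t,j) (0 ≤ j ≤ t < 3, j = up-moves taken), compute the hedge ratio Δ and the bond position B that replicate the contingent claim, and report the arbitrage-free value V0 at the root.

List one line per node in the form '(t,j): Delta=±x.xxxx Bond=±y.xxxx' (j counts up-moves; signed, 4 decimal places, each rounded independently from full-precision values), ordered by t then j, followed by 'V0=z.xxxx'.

Risk-neutral probability p* = (R−d)/(u−d) = (1.31−0.68)/(1.45−0.68) = 0.8182.
Payoff layer (t=3): V(3,0)=86.2821, V(3,1)=25.3979, V(3,2)=0.0000, V(3,3)=0.0000
  t=2,j=0: stock 79.0704 → up 114.6521 (V=25.3979), down 53.7679 (V=86.2821). Price 27.8380; hedge Δ=-1.0000, bond B=106.9084.
  t=2,j=1: stock 168.6060 → up 244.4787 (V=0.0000), down 114.6521 (V=25.3979). Price 3.5250; hedge Δ=-0.1956, bond B=36.5094.
  t=2,j=2: stock 359.5275 → up 521.3149 (V=0.0000), down 244.4787 (V=0.0000). Price 0.0000; hedge Δ=0.0000, bond B=0.0000.
  t=1,j=0: stock 116.2800 → up 168.6060 (V=3.5250), down 79.0704 (V=27.8380). Price 6.0653; hedge Δ=-0.2715, bond B=37.6406.
  t=1,j=1: stock 247.9500 → up 359.5275 (V=0.0000), down 168.6060 (V=3.5250). Price 0.4892; hedge Δ=-0.0185, bond B=5.0672.
  t=0,j=0: stock 171.0000 → up 247.9500 (V=0.4892), down 116.2800 (V=6.0653). Price 1.1474; hedge Δ=-0.0423, bond B=8.3890.
Each (Δ,B) replicates both successor values, so the strategy is self-financing and V0 is arbitrage-free.

(0,0): Delta=-0.0423 Bond=8.3890
(1,0): Delta=-0.2715 Bond=37.6406
(1,1): Delta=-0.0185 Bond=5.0672
(2,0): Delta=-1.0000 Bond=106.9084
(2,1): Delta=-0.1956 Bond=36.5094
(2,2): Delta=0.0000 Bond=0.0000
V0=1.1474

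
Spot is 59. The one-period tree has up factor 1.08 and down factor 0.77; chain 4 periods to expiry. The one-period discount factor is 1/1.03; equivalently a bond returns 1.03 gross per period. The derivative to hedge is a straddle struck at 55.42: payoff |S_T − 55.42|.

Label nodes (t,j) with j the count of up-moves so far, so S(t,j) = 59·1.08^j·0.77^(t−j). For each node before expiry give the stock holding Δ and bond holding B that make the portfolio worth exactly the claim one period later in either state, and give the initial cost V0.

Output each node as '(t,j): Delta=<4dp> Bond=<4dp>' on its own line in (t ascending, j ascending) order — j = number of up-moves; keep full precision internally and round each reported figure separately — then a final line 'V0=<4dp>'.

(0,0): Delta=0.4219 Bond=-11.5782
(1,0): Delta=-0.8297 Bond=44.9330
(1,1): Delta=0.5935 Bond=-22.8599
(2,0): Delta=-1.0000 Bond=52.2387
(2,1): Delta=-0.8063 Bond=45.1353
(2,2): Delta=0.7854 Bond=-36.7535
(3,0): Delta=-1.0000 Bond=53.8058
(3,1): Delta=-1.0000 Bond=53.8058
(3,2): Delta=-0.7798 Bond=45.0823
(3,3): Delta=1.0000 Bond=-53.8058
V0=13.3124

Risk-neutral probability p* = (R−d)/(u−d) = (1.03−0.77)/(1.08−0.77) = 0.8387.
Terminal values V(4,·): V(4,0)=34.6797, V(4,1)=26.3297, V(4,2)=14.6180, V(4,3)=1.8087, V(4,4)=24.8488
  t=3,j=0: stock 26.9354 → up 29.0903 (V=26.3297), down 20.7403 (V=34.6797). Price 26.8704; hedge Δ=-1.0000, bond B=53.8058.
  t=3,j=1: stock 37.7796 → up 40.8020 (V=14.6180), down 29.0903 (V=26.3297). Price 16.0262; hedge Δ=-1.0000, bond B=53.8058.
  t=3,j=2: stock 52.9896 → up 57.2287 (V=1.8087), down 40.8020 (V=14.6180). Price 3.7619; hedge Δ=-0.7798, bond B=45.0823.
  t=3,j=3: stock 74.3230 → up 80.2688 (V=24.8488), down 57.2287 (V=1.8087). Price 20.5172; hedge Δ=1.0000, bond B=-53.8058.
  t=2,j=0: stock 34.9811 → up 37.7796 (V=16.0262), down 26.9354 (V=26.8704). Price 17.2576; hedge Δ=-1.0000, bond B=52.2387.
  t=2,j=1: stock 49.0644 → up 52.9896 (V=3.7619), down 37.7796 (V=16.0262). Price 5.5728; hedge Δ=-0.8063, bond B=45.1353.
  t=2,j=2: stock 68.8176 → up 74.3230 (V=20.5172), down 52.9896 (V=3.7619). Price 17.2958; hedge Δ=0.7854, bond B=-36.7535.
  t=1,j=0: stock 45.4300 → up 49.0644 (V=5.5728), down 34.9811 (V=17.2576). Price 7.2402; hedge Δ=-0.8297, bond B=44.9330.
  t=1,j=1: stock 63.7200 → up 68.8176 (V=17.2958), down 49.0644 (V=5.5728). Price 14.9563; hedge Δ=0.5935, bond B=-22.8599.
  t=0,j=0: stock 59.0000 → up 63.7200 (V=14.9563), down 45.4300 (V=7.2402). Price 13.3124; hedge Δ=0.4219, bond B=-11.5782.
Each (Δ,B) replicates both successor values, so the strategy is self-financing and V0 is arbitrage-free.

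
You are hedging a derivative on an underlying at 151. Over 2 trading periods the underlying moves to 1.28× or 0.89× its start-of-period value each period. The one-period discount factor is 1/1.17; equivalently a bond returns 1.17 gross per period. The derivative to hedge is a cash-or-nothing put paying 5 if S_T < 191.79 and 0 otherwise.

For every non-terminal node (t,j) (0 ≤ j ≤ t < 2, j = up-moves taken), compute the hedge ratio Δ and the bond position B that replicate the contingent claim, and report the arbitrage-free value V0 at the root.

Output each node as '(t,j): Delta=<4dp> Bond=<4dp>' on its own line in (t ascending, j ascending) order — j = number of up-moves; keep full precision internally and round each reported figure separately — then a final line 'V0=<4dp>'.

(0,0): Delta=-0.0521 Bond=9.6369
(1,0): Delta=0.0000 Bond=4.2735
(1,1): Delta=-0.0663 Bond=14.0259
V0=1.7699

No-arbitrage ⇒ martingale measure with p* = (R−d)/(u−d) = 0.7179.
Terminal values V(2,·): V(2,0)=5.0000, V(2,1)=5.0000, V(2,2)=0.0000
Node (1,0) S=134.3900: V=(p*·5.0000+(1−p*)·5.0000)/1.17=4.2735; Δ=(5.0000−5.0000)/(172.0192−119.6071)=0.0000; B=V−Δ·S=4.2735
Node (1,1) S=193.2800: V=(p*·0.0000+(1−p*)·5.0000)/1.17=1.2053; Δ=(0.0000−5.0000)/(247.3984−172.0192)=-0.0663; B=V−Δ·S=14.0259
Node (0,0) S=151.0000: V=(p*·1.2053+(1−p*)·4.2735)/1.17=1.7699; Δ=(1.2053−4.2735)/(193.2800−134.3900)=-0.0521; B=V−Δ·S=9.6369
Self-financing check: at every node Δ·S+B equals the discounted successor values.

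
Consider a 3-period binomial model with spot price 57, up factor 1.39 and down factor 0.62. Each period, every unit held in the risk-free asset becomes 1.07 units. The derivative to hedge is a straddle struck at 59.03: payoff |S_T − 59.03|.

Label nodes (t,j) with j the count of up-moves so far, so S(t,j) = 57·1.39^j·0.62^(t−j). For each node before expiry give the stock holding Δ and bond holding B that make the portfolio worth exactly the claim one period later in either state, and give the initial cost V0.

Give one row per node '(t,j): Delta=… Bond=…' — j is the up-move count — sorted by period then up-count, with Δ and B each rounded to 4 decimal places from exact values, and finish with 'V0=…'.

No-arbitrage ⇒ martingale measure with p* = (R−d)/(u−d) = 0.5844.
Payoff layer (t=3): V(3,0)=45.4453, V(3,1)=28.5740, V(3,2)=9.2504, V(3,3)=94.0503
(2,0): S=21.9108. Δ = (V_up−V_dn)/(S_up−S_dn) = (28.5740−45.4453)/(30.4560−13.5847) = -1.0000. V = [p*·28.5740 + (1−p*)·45.4453]/1.07 = 33.2574. B = V − Δ·S = 55.1682.
(2,1): S=49.1226. Δ = (V_up−V_dn)/(S_up−S_dn) = (9.2504−28.5740)/(68.2804−30.4560) = -0.5109. V = [p*·9.2504 + (1−p*)·28.5740]/1.07 = 16.1505. B = V − Δ·S = 41.2460.
(2,2): S=110.1297. Δ = (V_up−V_dn)/(S_up−S_dn) = (94.0503−9.2504)/(153.0803−68.2804) = 1.0000. V = [p*·94.0503 + (1−p*)·9.2504]/1.07 = 54.9615. B = V − Δ·S = -55.1682.
(1,0): S=35.3400. Δ = (V_up−V_dn)/(S_up−S_dn) = (16.1505−33.2574)/(49.1226−21.9108) = -0.6287. V = [p*·16.1505 + (1−p*)·33.2574]/1.07 = 21.7382. B = V − Δ·S = 43.9550.
(1,1): S=79.2300. Δ = (V_up−V_dn)/(S_up−S_dn) = (54.9615−16.1505)/(110.1297−49.1226) = 0.6362. V = [p*·54.9615 + (1−p*)·16.1505]/1.07 = 36.2918. B = V − Δ·S = -14.1121.
(0,0): S=57.0000. Δ = (V_up−V_dn)/(S_up−S_dn) = (36.2918−21.7382)/(79.2300−35.3400) = 0.3316. V = [p*·36.2918 + (1−p*)·21.7382]/1.07 = 28.2650. B = V − Δ·S = 9.3642.
Self-financing check: at every node Δ·S+B equals the discounted successor values.

(0,0): Delta=0.3316 Bond=9.3642
(1,0): Delta=-0.6287 Bond=43.9550
(1,1): Delta=0.6362 Bond=-14.1121
(2,0): Delta=-1.0000 Bond=55.1682
(2,1): Delta=-0.5109 Bond=41.2460
(2,2): Delta=1.0000 Bond=-55.1682
V0=28.2650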